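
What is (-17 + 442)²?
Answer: 180625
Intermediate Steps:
(-17 + 442)² = 425² = 180625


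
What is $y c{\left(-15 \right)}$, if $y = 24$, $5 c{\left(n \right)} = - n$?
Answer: $72$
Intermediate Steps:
$c{\left(n \right)} = - \frac{n}{5}$ ($c{\left(n \right)} = \frac{\left(-1\right) n}{5} = - \frac{n}{5}$)
$y c{\left(-15 \right)} = 24 \left(\left(- \frac{1}{5}\right) \left(-15\right)\right) = 24 \cdot 3 = 72$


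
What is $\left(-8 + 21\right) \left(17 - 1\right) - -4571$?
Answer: $4779$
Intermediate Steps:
$\left(-8 + 21\right) \left(17 - 1\right) - -4571 = 13 \left(17 - 1\right) + 4571 = 13 \cdot 16 + 4571 = 208 + 4571 = 4779$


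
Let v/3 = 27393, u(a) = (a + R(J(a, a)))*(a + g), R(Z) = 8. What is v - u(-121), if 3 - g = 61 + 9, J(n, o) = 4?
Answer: 60935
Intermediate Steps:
g = -67 (g = 3 - (61 + 9) = 3 - 1*70 = 3 - 70 = -67)
u(a) = (-67 + a)*(8 + a) (u(a) = (a + 8)*(a - 67) = (8 + a)*(-67 + a) = (-67 + a)*(8 + a))
v = 82179 (v = 3*27393 = 82179)
v - u(-121) = 82179 - (-536 + (-121)**2 - 59*(-121)) = 82179 - (-536 + 14641 + 7139) = 82179 - 1*21244 = 82179 - 21244 = 60935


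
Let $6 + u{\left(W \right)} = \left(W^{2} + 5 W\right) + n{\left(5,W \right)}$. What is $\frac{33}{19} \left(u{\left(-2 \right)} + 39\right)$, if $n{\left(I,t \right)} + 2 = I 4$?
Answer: $\frac{1485}{19} \approx 78.158$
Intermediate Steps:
$n{\left(I,t \right)} = -2 + 4 I$ ($n{\left(I,t \right)} = -2 + I 4 = -2 + 4 I$)
$u{\left(W \right)} = 12 + W^{2} + 5 W$ ($u{\left(W \right)} = -6 + \left(\left(W^{2} + 5 W\right) + \left(-2 + 4 \cdot 5\right)\right) = -6 + \left(\left(W^{2} + 5 W\right) + \left(-2 + 20\right)\right) = -6 + \left(\left(W^{2} + 5 W\right) + 18\right) = -6 + \left(18 + W^{2} + 5 W\right) = 12 + W^{2} + 5 W$)
$\frac{33}{19} \left(u{\left(-2 \right)} + 39\right) = \frac{33}{19} \left(\left(12 + \left(-2\right)^{2} + 5 \left(-2\right)\right) + 39\right) = 33 \cdot \frac{1}{19} \left(\left(12 + 4 - 10\right) + 39\right) = \frac{33 \left(6 + 39\right)}{19} = \frac{33}{19} \cdot 45 = \frac{1485}{19}$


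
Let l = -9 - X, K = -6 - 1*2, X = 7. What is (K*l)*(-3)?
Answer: -384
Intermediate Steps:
K = -8 (K = -6 - 2 = -8)
l = -16 (l = -9 - 1*7 = -9 - 7 = -16)
(K*l)*(-3) = -8*(-16)*(-3) = 128*(-3) = -384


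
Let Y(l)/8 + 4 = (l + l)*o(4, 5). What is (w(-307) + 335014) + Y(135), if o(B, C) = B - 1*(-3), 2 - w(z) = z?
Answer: 350411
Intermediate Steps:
w(z) = 2 - z
o(B, C) = 3 + B (o(B, C) = B + 3 = 3 + B)
Y(l) = -32 + 112*l (Y(l) = -32 + 8*((l + l)*(3 + 4)) = -32 + 8*((2*l)*7) = -32 + 8*(14*l) = -32 + 112*l)
(w(-307) + 335014) + Y(135) = ((2 - 1*(-307)) + 335014) + (-32 + 112*135) = ((2 + 307) + 335014) + (-32 + 15120) = (309 + 335014) + 15088 = 335323 + 15088 = 350411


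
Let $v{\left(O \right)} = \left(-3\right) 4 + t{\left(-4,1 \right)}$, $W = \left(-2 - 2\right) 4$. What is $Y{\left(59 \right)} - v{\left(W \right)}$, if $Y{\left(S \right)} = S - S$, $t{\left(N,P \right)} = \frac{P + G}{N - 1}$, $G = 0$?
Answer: $\frac{61}{5} \approx 12.2$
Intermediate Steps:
$t{\left(N,P \right)} = \frac{P}{-1 + N}$ ($t{\left(N,P \right)} = \frac{P + 0}{N - 1} = \frac{P}{-1 + N}$)
$Y{\left(S \right)} = 0$
$W = -16$ ($W = \left(-4\right) 4 = -16$)
$v{\left(O \right)} = - \frac{61}{5}$ ($v{\left(O \right)} = \left(-3\right) 4 + 1 \frac{1}{-1 - 4} = -12 + 1 \frac{1}{-5} = -12 + 1 \left(- \frac{1}{5}\right) = -12 - \frac{1}{5} = - \frac{61}{5}$)
$Y{\left(59 \right)} - v{\left(W \right)} = 0 - - \frac{61}{5} = 0 + \frac{61}{5} = \frac{61}{5}$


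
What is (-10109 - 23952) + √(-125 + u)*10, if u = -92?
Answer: -34061 + 10*I*√217 ≈ -34061.0 + 147.31*I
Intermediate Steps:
(-10109 - 23952) + √(-125 + u)*10 = (-10109 - 23952) + √(-125 - 92)*10 = -34061 + √(-217)*10 = -34061 + (I*√217)*10 = -34061 + 10*I*√217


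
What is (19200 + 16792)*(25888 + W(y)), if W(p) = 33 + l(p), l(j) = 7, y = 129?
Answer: 933200576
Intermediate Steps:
W(p) = 40 (W(p) = 33 + 7 = 40)
(19200 + 16792)*(25888 + W(y)) = (19200 + 16792)*(25888 + 40) = 35992*25928 = 933200576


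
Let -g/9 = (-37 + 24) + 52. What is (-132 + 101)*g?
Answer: 10881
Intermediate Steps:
g = -351 (g = -9*((-37 + 24) + 52) = -9*(-13 + 52) = -9*39 = -351)
(-132 + 101)*g = (-132 + 101)*(-351) = -31*(-351) = 10881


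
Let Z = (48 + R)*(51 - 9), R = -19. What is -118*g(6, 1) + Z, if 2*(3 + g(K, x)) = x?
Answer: 1513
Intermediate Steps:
Z = 1218 (Z = (48 - 19)*(51 - 9) = 29*42 = 1218)
g(K, x) = -3 + x/2
-118*g(6, 1) + Z = -118*(-3 + (½)*1) + 1218 = -118*(-3 + ½) + 1218 = -118*(-5/2) + 1218 = 295 + 1218 = 1513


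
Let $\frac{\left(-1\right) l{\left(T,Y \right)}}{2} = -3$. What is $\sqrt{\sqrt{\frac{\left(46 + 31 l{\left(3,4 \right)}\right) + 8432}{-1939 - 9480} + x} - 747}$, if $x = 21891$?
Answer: $\frac{\sqrt{-269817147 + 601 \sqrt{7906777035}}}{601} \approx 24.475 i$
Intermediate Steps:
$l{\left(T,Y \right)} = 6$ ($l{\left(T,Y \right)} = \left(-2\right) \left(-3\right) = 6$)
$\sqrt{\sqrt{\frac{\left(46 + 31 l{\left(3,4 \right)}\right) + 8432}{-1939 - 9480} + x} - 747} = \sqrt{\sqrt{\frac{\left(46 + 31 \cdot 6\right) + 8432}{-1939 - 9480} + 21891} - 747} = \sqrt{\sqrt{\frac{\left(46 + 186\right) + 8432}{-11419} + 21891} - 747} = \sqrt{\sqrt{\left(232 + 8432\right) \left(- \frac{1}{11419}\right) + 21891} - 747} = \sqrt{\sqrt{8664 \left(- \frac{1}{11419}\right) + 21891} - 747} = \sqrt{\sqrt{- \frac{456}{601} + 21891} - 747} = \sqrt{\sqrt{\frac{13156035}{601}} - 747} = \sqrt{\frac{\sqrt{7906777035}}{601} - 747} = \sqrt{-747 + \frac{\sqrt{7906777035}}{601}}$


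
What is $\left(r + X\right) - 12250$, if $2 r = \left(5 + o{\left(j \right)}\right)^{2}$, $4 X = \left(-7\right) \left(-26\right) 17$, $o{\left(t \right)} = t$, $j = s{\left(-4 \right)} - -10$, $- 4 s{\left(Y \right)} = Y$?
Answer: $- \frac{22697}{2} \approx -11349.0$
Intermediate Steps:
$s{\left(Y \right)} = - \frac{Y}{4}$
$j = 11$ ($j = \left(- \frac{1}{4}\right) \left(-4\right) - -10 = 1 + 10 = 11$)
$X = \frac{1547}{2}$ ($X = \frac{\left(-7\right) \left(-26\right) 17}{4} = \frac{182 \cdot 17}{4} = \frac{1}{4} \cdot 3094 = \frac{1547}{2} \approx 773.5$)
$r = 128$ ($r = \frac{\left(5 + 11\right)^{2}}{2} = \frac{16^{2}}{2} = \frac{1}{2} \cdot 256 = 128$)
$\left(r + X\right) - 12250 = \left(128 + \frac{1547}{2}\right) - 12250 = \frac{1803}{2} - 12250 = - \frac{22697}{2}$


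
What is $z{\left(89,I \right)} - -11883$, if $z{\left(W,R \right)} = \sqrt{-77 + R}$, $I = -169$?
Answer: $11883 + i \sqrt{246} \approx 11883.0 + 15.684 i$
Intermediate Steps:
$z{\left(89,I \right)} - -11883 = \sqrt{-77 - 169} - -11883 = \sqrt{-246} + 11883 = i \sqrt{246} + 11883 = 11883 + i \sqrt{246}$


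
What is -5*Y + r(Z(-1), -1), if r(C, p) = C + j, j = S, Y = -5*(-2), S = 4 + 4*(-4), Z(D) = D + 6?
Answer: -57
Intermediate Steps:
Z(D) = 6 + D
S = -12 (S = 4 - 16 = -12)
Y = 10
j = -12
r(C, p) = -12 + C (r(C, p) = C - 12 = -12 + C)
-5*Y + r(Z(-1), -1) = -5*10 + (-12 + (6 - 1)) = -50 + (-12 + 5) = -50 - 7 = -57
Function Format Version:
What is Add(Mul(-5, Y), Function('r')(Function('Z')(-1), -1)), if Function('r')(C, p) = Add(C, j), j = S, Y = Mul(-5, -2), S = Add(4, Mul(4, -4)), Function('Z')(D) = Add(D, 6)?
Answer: -57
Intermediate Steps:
Function('Z')(D) = Add(6, D)
S = -12 (S = Add(4, -16) = -12)
Y = 10
j = -12
Function('r')(C, p) = Add(-12, C) (Function('r')(C, p) = Add(C, -12) = Add(-12, C))
Add(Mul(-5, Y), Function('r')(Function('Z')(-1), -1)) = Add(Mul(-5, 10), Add(-12, Add(6, -1))) = Add(-50, Add(-12, 5)) = Add(-50, -7) = -57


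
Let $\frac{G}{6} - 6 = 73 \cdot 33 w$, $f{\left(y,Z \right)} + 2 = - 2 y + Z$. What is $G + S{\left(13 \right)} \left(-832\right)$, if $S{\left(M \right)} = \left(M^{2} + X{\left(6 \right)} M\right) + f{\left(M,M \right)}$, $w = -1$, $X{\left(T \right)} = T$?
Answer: $-207442$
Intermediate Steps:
$f{\left(y,Z \right)} = -2 + Z - 2 y$ ($f{\left(y,Z \right)} = -2 + \left(- 2 y + Z\right) = -2 + \left(Z - 2 y\right) = -2 + Z - 2 y$)
$S{\left(M \right)} = -2 + M^{2} + 5 M$ ($S{\left(M \right)} = \left(M^{2} + 6 M\right) - \left(2 + M\right) = -2 + M^{2} + 5 M$)
$G = -14418$ ($G = 36 + 6 \cdot 73 \cdot 33 \left(-1\right) = 36 + 6 \cdot 2409 \left(-1\right) = 36 + 6 \left(-2409\right) = 36 - 14454 = -14418$)
$G + S{\left(13 \right)} \left(-832\right) = -14418 + \left(-2 + 13^{2} + 5 \cdot 13\right) \left(-832\right) = -14418 + \left(-2 + 169 + 65\right) \left(-832\right) = -14418 + 232 \left(-832\right) = -14418 - 193024 = -207442$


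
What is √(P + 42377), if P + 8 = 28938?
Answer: 3*√7923 ≈ 267.03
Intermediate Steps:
P = 28930 (P = -8 + 28938 = 28930)
√(P + 42377) = √(28930 + 42377) = √71307 = 3*√7923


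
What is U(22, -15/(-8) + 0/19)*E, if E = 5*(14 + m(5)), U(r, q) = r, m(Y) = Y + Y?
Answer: 2640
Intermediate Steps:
m(Y) = 2*Y
E = 120 (E = 5*(14 + 2*5) = 5*(14 + 10) = 5*24 = 120)
U(22, -15/(-8) + 0/19)*E = 22*120 = 2640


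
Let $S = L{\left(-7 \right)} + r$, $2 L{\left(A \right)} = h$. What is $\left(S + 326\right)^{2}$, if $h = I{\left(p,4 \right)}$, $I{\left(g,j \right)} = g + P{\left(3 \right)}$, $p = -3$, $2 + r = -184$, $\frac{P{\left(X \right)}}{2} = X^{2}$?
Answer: $\frac{87025}{4} \approx 21756.0$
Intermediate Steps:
$P{\left(X \right)} = 2 X^{2}$
$r = -186$ ($r = -2 - 184 = -186$)
$I{\left(g,j \right)} = 18 + g$ ($I{\left(g,j \right)} = g + 2 \cdot 3^{2} = g + 2 \cdot 9 = g + 18 = 18 + g$)
$h = 15$ ($h = 18 - 3 = 15$)
$L{\left(A \right)} = \frac{15}{2}$ ($L{\left(A \right)} = \frac{1}{2} \cdot 15 = \frac{15}{2}$)
$S = - \frac{357}{2}$ ($S = \frac{15}{2} - 186 = - \frac{357}{2} \approx -178.5$)
$\left(S + 326\right)^{2} = \left(- \frac{357}{2} + 326\right)^{2} = \left(\frac{295}{2}\right)^{2} = \frac{87025}{4}$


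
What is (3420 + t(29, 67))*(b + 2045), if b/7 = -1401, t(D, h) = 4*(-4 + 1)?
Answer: -26452896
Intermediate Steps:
t(D, h) = -12 (t(D, h) = 4*(-3) = -12)
b = -9807 (b = 7*(-1401) = -9807)
(3420 + t(29, 67))*(b + 2045) = (3420 - 12)*(-9807 + 2045) = 3408*(-7762) = -26452896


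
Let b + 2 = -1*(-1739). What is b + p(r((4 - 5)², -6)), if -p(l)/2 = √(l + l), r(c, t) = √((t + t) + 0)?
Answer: 1737 - 4*3^(¼)*√I ≈ 1733.3 - 3.7224*I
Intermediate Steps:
r(c, t) = √2*√t (r(c, t) = √(2*t + 0) = √(2*t) = √2*√t)
p(l) = -2*√2*√l (p(l) = -2*√(l + l) = -2*√2*√l)
b = 1737 (b = -2 - 1*(-1739) = -2 + 1739 = 1737)
b + p(r((4 - 5)², -6)) = 1737 - 2*√2*√(√2*√(-6)) = 1737 - 2*√2*√(√2*(I*√6)) = 1737 - 2*√2*√(2*I*√3) = 1737 - 2*√2*√2*3^(¼)*√I = 1737 - 4*3^(¼)*√I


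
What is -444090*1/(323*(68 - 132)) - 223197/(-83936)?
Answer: 327258333/13555664 ≈ 24.142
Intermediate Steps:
-444090*1/(323*(68 - 132)) - 223197/(-83936) = -444090/((-64*323)) - 223197*(-1/83936) = -444090/(-20672) + 223197/83936 = -444090*(-1/20672) + 223197/83936 = 222045/10336 + 223197/83936 = 327258333/13555664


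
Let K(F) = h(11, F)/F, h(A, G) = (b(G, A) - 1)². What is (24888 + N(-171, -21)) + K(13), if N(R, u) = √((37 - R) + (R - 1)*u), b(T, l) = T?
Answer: 323688/13 + 2*√955 ≈ 24961.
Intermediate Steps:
N(R, u) = √(37 - R + u*(-1 + R)) (N(R, u) = √((37 - R) + (-1 + R)*u) = √((37 - R) + u*(-1 + R)) = √(37 - R + u*(-1 + R)))
h(A, G) = (-1 + G)² (h(A, G) = (G - 1)² = (-1 + G)²)
K(F) = (-1 + F)²/F
(24888 + N(-171, -21)) + K(13) = (24888 + √(37 - 1*(-171) - 1*(-21) - 171*(-21))) + (-1 + 13)²/13 = (24888 + √(37 + 171 + 21 + 3591)) + (1/13)*12² = (24888 + √3820) + (1/13)*144 = (24888 + 2*√955) + 144/13 = 323688/13 + 2*√955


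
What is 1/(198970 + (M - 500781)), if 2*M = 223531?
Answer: -2/380091 ≈ -5.2619e-6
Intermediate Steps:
M = 223531/2 (M = (1/2)*223531 = 223531/2 ≈ 1.1177e+5)
1/(198970 + (M - 500781)) = 1/(198970 + (223531/2 - 500781)) = 1/(198970 - 778031/2) = 1/(-380091/2) = -2/380091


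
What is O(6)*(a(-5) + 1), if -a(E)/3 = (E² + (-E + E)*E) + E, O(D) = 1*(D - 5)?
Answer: -59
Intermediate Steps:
O(D) = -5 + D (O(D) = 1*(-5 + D) = -5 + D)
a(E) = -3*E - 3*E² (a(E) = -3*((E² + (-E + E)*E) + E) = -3*((E² + 0*E) + E) = -3*((E² + 0) + E) = -3*(E² + E) = -3*(E + E²) = -3*E - 3*E²)
O(6)*(a(-5) + 1) = (-5 + 6)*(-3*(-5)*(1 - 5) + 1) = 1*(-3*(-5)*(-4) + 1) = 1*(-60 + 1) = 1*(-59) = -59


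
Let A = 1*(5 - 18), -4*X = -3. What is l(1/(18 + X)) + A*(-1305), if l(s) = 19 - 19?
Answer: 16965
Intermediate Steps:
X = 3/4 (X = -1/4*(-3) = 3/4 ≈ 0.75000)
A = -13 (A = 1*(-13) = -13)
l(s) = 0
l(1/(18 + X)) + A*(-1305) = 0 - 13*(-1305) = 0 + 16965 = 16965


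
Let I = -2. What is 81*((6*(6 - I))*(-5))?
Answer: -19440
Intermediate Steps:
81*((6*(6 - I))*(-5)) = 81*((6*(6 - 1*(-2)))*(-5)) = 81*((6*(6 + 2))*(-5)) = 81*((6*8)*(-5)) = 81*(48*(-5)) = 81*(-240) = -19440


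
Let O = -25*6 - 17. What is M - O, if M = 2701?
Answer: 2868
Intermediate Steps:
O = -167 (O = -150 - 17 = -167)
M - O = 2701 - 1*(-167) = 2701 + 167 = 2868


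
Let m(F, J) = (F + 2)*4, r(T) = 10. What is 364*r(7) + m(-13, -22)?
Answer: 3596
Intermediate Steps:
m(F, J) = 8 + 4*F (m(F, J) = (2 + F)*4 = 8 + 4*F)
364*r(7) + m(-13, -22) = 364*10 + (8 + 4*(-13)) = 3640 + (8 - 52) = 3640 - 44 = 3596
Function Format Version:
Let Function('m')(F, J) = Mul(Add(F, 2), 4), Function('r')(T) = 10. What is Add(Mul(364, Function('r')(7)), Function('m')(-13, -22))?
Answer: 3596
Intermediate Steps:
Function('m')(F, J) = Add(8, Mul(4, F)) (Function('m')(F, J) = Mul(Add(2, F), 4) = Add(8, Mul(4, F)))
Add(Mul(364, Function('r')(7)), Function('m')(-13, -22)) = Add(Mul(364, 10), Add(8, Mul(4, -13))) = Add(3640, Add(8, -52)) = Add(3640, -44) = 3596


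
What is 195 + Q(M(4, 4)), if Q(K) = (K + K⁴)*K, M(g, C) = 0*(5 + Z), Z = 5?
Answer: 195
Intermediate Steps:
M(g, C) = 0 (M(g, C) = 0*(5 + 5) = 0*10 = 0)
Q(K) = K*(K + K⁴)
195 + Q(M(4, 4)) = 195 + (0² + 0⁵) = 195 + (0 + 0) = 195 + 0 = 195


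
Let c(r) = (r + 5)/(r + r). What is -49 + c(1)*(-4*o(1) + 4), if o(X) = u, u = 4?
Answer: -85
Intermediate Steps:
o(X) = 4
c(r) = (5 + r)/(2*r) (c(r) = (5 + r)/((2*r)) = (5 + r)*(1/(2*r)) = (5 + r)/(2*r))
-49 + c(1)*(-4*o(1) + 4) = -49 + ((½)*(5 + 1)/1)*(-4*4 + 4) = -49 + ((½)*1*6)*(-16 + 4) = -49 + 3*(-12) = -49 - 36 = -85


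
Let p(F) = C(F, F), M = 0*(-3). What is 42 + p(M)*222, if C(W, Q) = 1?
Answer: 264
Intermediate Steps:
M = 0
p(F) = 1
42 + p(M)*222 = 42 + 1*222 = 42 + 222 = 264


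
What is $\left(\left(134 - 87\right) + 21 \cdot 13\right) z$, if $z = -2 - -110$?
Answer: $34560$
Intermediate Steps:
$z = 108$ ($z = -2 + 110 = 108$)
$\left(\left(134 - 87\right) + 21 \cdot 13\right) z = \left(\left(134 - 87\right) + 21 \cdot 13\right) 108 = \left(47 + 273\right) 108 = 320 \cdot 108 = 34560$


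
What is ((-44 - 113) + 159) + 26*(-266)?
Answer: -6914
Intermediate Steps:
((-44 - 113) + 159) + 26*(-266) = (-157 + 159) - 6916 = 2 - 6916 = -6914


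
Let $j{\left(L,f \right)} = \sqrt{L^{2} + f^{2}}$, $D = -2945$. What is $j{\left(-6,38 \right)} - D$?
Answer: $2945 + 2 \sqrt{370} \approx 2983.5$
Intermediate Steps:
$j{\left(-6,38 \right)} - D = \sqrt{\left(-6\right)^{2} + 38^{2}} - -2945 = \sqrt{36 + 1444} + 2945 = \sqrt{1480} + 2945 = 2 \sqrt{370} + 2945 = 2945 + 2 \sqrt{370}$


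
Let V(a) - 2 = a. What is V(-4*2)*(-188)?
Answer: 1128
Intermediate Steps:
V(a) = 2 + a
V(-4*2)*(-188) = (2 - 4*2)*(-188) = (2 - 8)*(-188) = -6*(-188) = 1128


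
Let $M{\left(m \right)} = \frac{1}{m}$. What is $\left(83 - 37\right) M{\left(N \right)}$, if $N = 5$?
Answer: $\frac{46}{5} \approx 9.2$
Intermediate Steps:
$\left(83 - 37\right) M{\left(N \right)} = \frac{83 - 37}{5} = 46 \cdot \frac{1}{5} = \frac{46}{5}$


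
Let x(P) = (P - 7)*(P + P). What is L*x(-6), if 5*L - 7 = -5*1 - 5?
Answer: -468/5 ≈ -93.600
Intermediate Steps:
x(P) = 2*P*(-7 + P) (x(P) = (-7 + P)*(2*P) = 2*P*(-7 + P))
L = -3/5 (L = 7/5 + (-5*1 - 5)/5 = 7/5 + (-5 - 5)/5 = 7/5 + (1/5)*(-10) = 7/5 - 2 = -3/5 ≈ -0.60000)
L*x(-6) = -6*(-6)*(-7 - 6)/5 = -6*(-6)*(-13)/5 = -3/5*156 = -468/5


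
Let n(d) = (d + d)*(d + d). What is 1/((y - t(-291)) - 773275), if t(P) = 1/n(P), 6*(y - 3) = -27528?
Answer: -338724/263479850641 ≈ -1.2856e-6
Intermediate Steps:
n(d) = 4*d² (n(d) = (2*d)*(2*d) = 4*d²)
y = -4585 (y = 3 + (⅙)*(-27528) = 3 - 4588 = -4585)
t(P) = 1/(4*P²)
1/((y - t(-291)) - 773275) = 1/((-4585 - 1/(4*(-291)²)) - 773275) = 1/((-4585 - 1/(4*84681)) - 773275) = 1/((-4585 - 1*1/338724) - 773275) = 1/((-4585 - 1/338724) - 773275) = 1/(-1553049541/338724 - 773275) = 1/(-263479850641/338724) = -338724/263479850641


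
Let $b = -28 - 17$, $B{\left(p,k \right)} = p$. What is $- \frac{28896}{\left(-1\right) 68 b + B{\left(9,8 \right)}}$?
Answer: $- \frac{9632}{1023} \approx -9.4155$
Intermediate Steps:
$b = -45$ ($b = -28 - 17 = -45$)
$- \frac{28896}{\left(-1\right) 68 b + B{\left(9,8 \right)}} = - \frac{28896}{\left(-1\right) 68 \left(-45\right) + 9} = - \frac{28896}{\left(-68\right) \left(-45\right) + 9} = - \frac{28896}{3060 + 9} = - \frac{28896}{3069} = \left(-28896\right) \frac{1}{3069} = - \frac{9632}{1023}$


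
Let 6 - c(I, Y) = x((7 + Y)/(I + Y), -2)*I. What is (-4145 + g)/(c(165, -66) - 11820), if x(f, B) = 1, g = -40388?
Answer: 44533/11979 ≈ 3.7176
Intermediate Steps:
c(I, Y) = 6 - I
(-4145 + g)/(c(165, -66) - 11820) = (-4145 - 40388)/((6 - 1*165) - 11820) = -44533/((6 - 165) - 11820) = -44533/(-159 - 11820) = -44533/(-11979) = -44533*(-1/11979) = 44533/11979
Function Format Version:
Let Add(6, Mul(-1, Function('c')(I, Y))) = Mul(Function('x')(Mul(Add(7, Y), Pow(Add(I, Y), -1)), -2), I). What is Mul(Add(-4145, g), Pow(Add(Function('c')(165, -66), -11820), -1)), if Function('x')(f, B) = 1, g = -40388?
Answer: Rational(44533, 11979) ≈ 3.7176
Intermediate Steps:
Function('c')(I, Y) = Add(6, Mul(-1, I)) (Function('c')(I, Y) = Add(6, Mul(-1, Mul(1, I))) = Add(6, Mul(-1, I)))
Mul(Add(-4145, g), Pow(Add(Function('c')(165, -66), -11820), -1)) = Mul(Add(-4145, -40388), Pow(Add(Add(6, Mul(-1, 165)), -11820), -1)) = Mul(-44533, Pow(Add(Add(6, -165), -11820), -1)) = Mul(-44533, Pow(Add(-159, -11820), -1)) = Mul(-44533, Pow(-11979, -1)) = Mul(-44533, Rational(-1, 11979)) = Rational(44533, 11979)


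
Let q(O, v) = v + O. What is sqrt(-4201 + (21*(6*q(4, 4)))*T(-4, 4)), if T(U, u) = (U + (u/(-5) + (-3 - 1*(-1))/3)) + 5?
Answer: I*sqrt(116785)/5 ≈ 68.348*I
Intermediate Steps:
q(O, v) = O + v
T(U, u) = 13/3 + U - u/5 (T(U, u) = (U + (u*(-1/5) + (-3 + 1)*(1/3))) + 5 = (U + (-u/5 - 2*1/3)) + 5 = (U + (-u/5 - 2/3)) + 5 = (U + (-2/3 - u/5)) + 5 = (-2/3 + U - u/5) + 5 = 13/3 + U - u/5)
sqrt(-4201 + (21*(6*q(4, 4)))*T(-4, 4)) = sqrt(-4201 + (21*(6*(4 + 4)))*(13/3 - 4 - 1/5*4)) = sqrt(-4201 + (21*(6*8))*(13/3 - 4 - 4/5)) = sqrt(-4201 + (21*48)*(-7/15)) = sqrt(-4201 + 1008*(-7/15)) = sqrt(-4201 - 2352/5) = sqrt(-23357/5) = I*sqrt(116785)/5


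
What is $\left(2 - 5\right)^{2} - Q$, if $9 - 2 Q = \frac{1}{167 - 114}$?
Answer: $\frac{239}{53} \approx 4.5094$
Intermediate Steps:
$Q = \frac{238}{53}$ ($Q = \frac{9}{2} - \frac{1}{2 \left(167 - 114\right)} = \frac{9}{2} - \frac{1}{2 \cdot 53} = \frac{9}{2} - \frac{1}{106} = \frac{238}{53} \approx 4.4906$)
$\left(2 - 5\right)^{2} - Q = \left(2 - 5\right)^{2} - \frac{238}{53} = \left(-3\right)^{2} - \frac{238}{53} = 9 - \frac{238}{53} = \frac{239}{53}$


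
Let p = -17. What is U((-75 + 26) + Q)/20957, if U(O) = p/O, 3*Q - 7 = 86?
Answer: 17/377226 ≈ 4.5066e-5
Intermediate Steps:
Q = 31 (Q = 7/3 + (⅓)*86 = 7/3 + 86/3 = 31)
U(O) = -17/O
U((-75 + 26) + Q)/20957 = -17/((-75 + 26) + 31)/20957 = -17/(-49 + 31)*(1/20957) = -17/(-18)*(1/20957) = -17*(-1/18)*(1/20957) = (17/18)*(1/20957) = 17/377226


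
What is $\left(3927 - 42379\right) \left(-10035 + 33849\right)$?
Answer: $-915695928$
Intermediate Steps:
$\left(3927 - 42379\right) \left(-10035 + 33849\right) = \left(-38452\right) 23814 = -915695928$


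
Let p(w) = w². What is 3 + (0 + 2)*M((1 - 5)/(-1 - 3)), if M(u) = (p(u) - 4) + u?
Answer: -1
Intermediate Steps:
M(u) = -4 + u + u² (M(u) = (u² - 4) + u = (-4 + u²) + u = -4 + u + u²)
3 + (0 + 2)*M((1 - 5)/(-1 - 3)) = 3 + (0 + 2)*(-4 + (1 - 5)/(-1 - 3) + ((1 - 5)/(-1 - 3))²) = 3 + 2*(-4 - 4/(-4) + (-4/(-4))²) = 3 + 2*(-4 - 4*(-¼) + (-4*(-¼))²) = 3 + 2*(-4 + 1 + 1²) = 3 + 2*(-4 + 1 + 1) = 3 + 2*(-2) = 3 - 4 = -1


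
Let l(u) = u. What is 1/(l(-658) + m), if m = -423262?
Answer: -1/423920 ≈ -2.3589e-6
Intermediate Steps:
1/(l(-658) + m) = 1/(-658 - 423262) = 1/(-423920) = -1/423920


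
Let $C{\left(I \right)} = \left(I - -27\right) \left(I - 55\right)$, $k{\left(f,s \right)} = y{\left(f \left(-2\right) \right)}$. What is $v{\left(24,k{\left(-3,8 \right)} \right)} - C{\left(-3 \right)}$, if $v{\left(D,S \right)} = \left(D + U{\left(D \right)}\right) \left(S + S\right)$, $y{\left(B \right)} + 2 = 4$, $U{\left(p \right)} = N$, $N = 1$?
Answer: $1492$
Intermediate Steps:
$U{\left(p \right)} = 1$
$y{\left(B \right)} = 2$ ($y{\left(B \right)} = -2 + 4 = 2$)
$k{\left(f,s \right)} = 2$
$v{\left(D,S \right)} = 2 S \left(1 + D\right)$ ($v{\left(D,S \right)} = \left(D + 1\right) \left(S + S\right) = \left(1 + D\right) 2 S = 2 S \left(1 + D\right)$)
$C{\left(I \right)} = \left(-55 + I\right) \left(27 + I\right)$ ($C{\left(I \right)} = \left(I + 27\right) \left(-55 + I\right) = \left(27 + I\right) \left(-55 + I\right) = \left(-55 + I\right) \left(27 + I\right)$)
$v{\left(24,k{\left(-3,8 \right)} \right)} - C{\left(-3 \right)} = 2 \cdot 2 \left(1 + 24\right) - \left(-1485 + \left(-3\right)^{2} - -84\right) = 2 \cdot 2 \cdot 25 - \left(-1485 + 9 + 84\right) = 100 - -1392 = 100 + 1392 = 1492$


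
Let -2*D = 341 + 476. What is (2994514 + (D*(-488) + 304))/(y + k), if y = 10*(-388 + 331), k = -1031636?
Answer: -1597083/516103 ≈ -3.0945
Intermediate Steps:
D = -817/2 (D = -(341 + 476)/2 = -1/2*817 = -817/2 ≈ -408.50)
y = -570 (y = 10*(-57) = -570)
(2994514 + (D*(-488) + 304))/(y + k) = (2994514 + (-817/2*(-488) + 304))/(-570 - 1031636) = (2994514 + (199348 + 304))/(-1032206) = (2994514 + 199652)*(-1/1032206) = 3194166*(-1/1032206) = -1597083/516103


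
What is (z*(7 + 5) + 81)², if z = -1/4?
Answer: 6084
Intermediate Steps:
z = -¼ (z = -1*¼ = -¼ ≈ -0.25000)
(z*(7 + 5) + 81)² = (-(7 + 5)/4 + 81)² = (-¼*12 + 81)² = (-3 + 81)² = 78² = 6084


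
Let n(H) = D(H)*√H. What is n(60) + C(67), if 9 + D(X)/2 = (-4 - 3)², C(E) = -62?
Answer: -62 + 160*√15 ≈ 557.68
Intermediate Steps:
D(X) = 80 (D(X) = -18 + 2*(-4 - 3)² = -18 + 2*(-7)² = -18 + 2*49 = -18 + 98 = 80)
n(H) = 80*√H
n(60) + C(67) = 80*√60 - 62 = 80*(2*√15) - 62 = 160*√15 - 62 = -62 + 160*√15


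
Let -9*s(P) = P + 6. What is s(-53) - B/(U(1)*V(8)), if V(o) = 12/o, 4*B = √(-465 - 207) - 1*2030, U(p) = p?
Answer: 3092/9 - 2*I*√42/3 ≈ 343.56 - 4.3205*I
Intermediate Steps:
s(P) = -⅔ - P/9 (s(P) = -(P + 6)/9 = -(6 + P)/9 = -⅔ - P/9)
B = -1015/2 + I*√42 (B = (√(-465 - 207) - 1*2030)/4 = (√(-672) - 2030)/4 = (4*I*√42 - 2030)/4 = (-2030 + 4*I*√42)/4 = -1015/2 + I*√42 ≈ -507.5 + 6.4807*I)
s(-53) - B/(U(1)*V(8)) = (-⅔ - ⅑*(-53)) - (-1015/2 + I*√42)/(1*(12/8)) = (-⅔ + 53/9) - (-1015/2 + I*√42)/(1*(12*(⅛))) = 47/9 - (-1015/2 + I*√42)/(1*(3/2)) = 47/9 - (-1015/2 + I*√42)/3/2 = 47/9 - (-1015/2 + I*√42)*2/3 = 47/9 - (-1015/3 + 2*I*√42/3) = 47/9 + (1015/3 - 2*I*√42/3) = 3092/9 - 2*I*√42/3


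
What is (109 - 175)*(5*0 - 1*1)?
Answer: 66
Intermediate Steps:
(109 - 175)*(5*0 - 1*1) = -66*(0 - 1) = -66*(-1) = 66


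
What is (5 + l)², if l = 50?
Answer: 3025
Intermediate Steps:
(5 + l)² = (5 + 50)² = 55² = 3025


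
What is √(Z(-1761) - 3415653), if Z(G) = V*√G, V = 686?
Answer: √(-3415653 + 686*I*√1761) ≈ 7.788 + 1848.2*I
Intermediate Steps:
Z(G) = 686*√G
√(Z(-1761) - 3415653) = √(686*√(-1761) - 3415653) = √(686*(I*√1761) - 3415653) = √(686*I*√1761 - 3415653) = √(-3415653 + 686*I*√1761)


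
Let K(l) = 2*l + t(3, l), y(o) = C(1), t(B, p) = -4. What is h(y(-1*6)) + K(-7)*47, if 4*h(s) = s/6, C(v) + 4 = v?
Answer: -6769/8 ≈ -846.13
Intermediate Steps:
C(v) = -4 + v
y(o) = -3 (y(o) = -4 + 1 = -3)
K(l) = -4 + 2*l (K(l) = 2*l - 4 = -4 + 2*l)
h(s) = s/24 (h(s) = (s/6)/4 = s/24)
h(y(-1*6)) + K(-7)*47 = (1/24)*(-3) + (-4 + 2*(-7))*47 = -1/8 + (-4 - 14)*47 = -1/8 - 18*47 = -1/8 - 846 = -6769/8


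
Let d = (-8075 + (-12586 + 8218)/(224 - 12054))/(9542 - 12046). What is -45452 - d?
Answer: -7398292371/162760 ≈ -45455.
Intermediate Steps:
d = 524851/162760 (d = (-8075 - 4368/(-11830))/(-2504) = (-8075 - 4368*(-1/11830))*(-1/2504) = (-8075 + 24/65)*(-1/2504) = -524851/65*(-1/2504) = 524851/162760 ≈ 3.2247)
-45452 - d = -45452 - 1*524851/162760 = -45452 - 524851/162760 = -7398292371/162760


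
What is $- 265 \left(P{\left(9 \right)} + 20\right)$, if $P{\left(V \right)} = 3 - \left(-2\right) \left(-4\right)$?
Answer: $-3975$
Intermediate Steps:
$P{\left(V \right)} = -5$ ($P{\left(V \right)} = 3 - 8 = -5$)
$- 265 \left(P{\left(9 \right)} + 20\right) = - 265 \left(-5 + 20\right) = \left(-265\right) 15 = -3975$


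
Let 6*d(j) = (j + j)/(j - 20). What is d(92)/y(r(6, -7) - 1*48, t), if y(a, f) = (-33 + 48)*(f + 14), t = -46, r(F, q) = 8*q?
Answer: -23/25920 ≈ -0.00088735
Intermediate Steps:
d(j) = j/(3*(-20 + j)) (d(j) = ((j + j)/(j - 20))/6 = ((2*j)/(-20 + j))/6 = (2*j/(-20 + j))/6 = j/(3*(-20 + j)))
y(a, f) = 210 + 15*f (y(a, f) = 15*(14 + f) = 210 + 15*f)
d(92)/y(r(6, -7) - 1*48, t) = ((⅓)*92/(-20 + 92))/(210 + 15*(-46)) = ((⅓)*92/72)/(210 - 690) = ((⅓)*92*(1/72))/(-480) = (23/54)*(-1/480) = -23/25920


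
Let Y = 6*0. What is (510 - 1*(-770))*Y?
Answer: 0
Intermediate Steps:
Y = 0
(510 - 1*(-770))*Y = (510 - 1*(-770))*0 = (510 + 770)*0 = 1280*0 = 0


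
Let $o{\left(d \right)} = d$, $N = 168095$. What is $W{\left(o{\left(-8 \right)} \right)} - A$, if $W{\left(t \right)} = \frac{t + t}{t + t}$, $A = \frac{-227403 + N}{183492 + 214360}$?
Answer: $\frac{114290}{99463} \approx 1.1491$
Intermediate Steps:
$A = - \frac{14827}{99463}$ ($A = \frac{-227403 + 168095}{183492 + 214360} = - \frac{59308}{397852} = \left(-59308\right) \frac{1}{397852} = - \frac{14827}{99463} \approx -0.14907$)
$W{\left(t \right)} = 1$ ($W{\left(t \right)} = \frac{2 t}{2 t} = 2 t \frac{1}{2 t} = 1$)
$W{\left(o{\left(-8 \right)} \right)} - A = 1 - - \frac{14827}{99463} = 1 + \frac{14827}{99463} = \frac{114290}{99463}$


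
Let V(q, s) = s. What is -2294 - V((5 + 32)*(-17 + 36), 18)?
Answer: -2312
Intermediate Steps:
-2294 - V((5 + 32)*(-17 + 36), 18) = -2294 - 1*18 = -2294 - 18 = -2312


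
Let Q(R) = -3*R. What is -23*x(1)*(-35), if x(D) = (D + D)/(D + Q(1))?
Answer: -805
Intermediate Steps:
x(D) = 2*D/(-3 + D) (x(D) = (D + D)/(D - 3*1) = (2*D)/(D - 3) = (2*D)/(-3 + D) = 2*D/(-3 + D))
-23*x(1)*(-35) = -46/(-3 + 1)*(-35) = -46/(-2)*(-35) = -46*(-1)/2*(-35) = -23*(-1)*(-35) = 23*(-35) = -805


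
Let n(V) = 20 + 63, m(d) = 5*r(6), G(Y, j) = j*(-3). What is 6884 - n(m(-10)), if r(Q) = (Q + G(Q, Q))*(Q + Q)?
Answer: 6801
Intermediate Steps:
G(Y, j) = -3*j
r(Q) = -4*Q² (r(Q) = (Q - 3*Q)*(Q + Q) = (-2*Q)*(2*Q) = -4*Q²)
m(d) = -720 (m(d) = 5*(-4*6²) = 5*(-4*36) = 5*(-144) = -720)
n(V) = 83
6884 - n(m(-10)) = 6884 - 1*83 = 6884 - 83 = 6801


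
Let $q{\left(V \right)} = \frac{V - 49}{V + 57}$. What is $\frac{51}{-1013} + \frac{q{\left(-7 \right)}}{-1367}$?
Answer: $- \frac{1714561}{34619275} \approx -0.049526$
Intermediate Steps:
$q{\left(V \right)} = \frac{-49 + V}{57 + V}$
$\frac{51}{-1013} + \frac{q{\left(-7 \right)}}{-1367} = \frac{51}{-1013} + \frac{\frac{1}{57 - 7} \left(-49 - 7\right)}{-1367} = 51 \left(- \frac{1}{1013}\right) + \frac{1}{50} \left(-56\right) \left(- \frac{1}{1367}\right) = - \frac{51}{1013} + \frac{1}{50} \left(-56\right) \left(- \frac{1}{1367}\right) = - \frac{51}{1013} - - \frac{28}{34175} = - \frac{51}{1013} + \frac{28}{34175} = - \frac{1714561}{34619275}$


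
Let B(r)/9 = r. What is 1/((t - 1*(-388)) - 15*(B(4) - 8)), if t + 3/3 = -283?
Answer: -1/316 ≈ -0.0031646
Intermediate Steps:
t = -284 (t = -1 - 283 = -284)
B(r) = 9*r
1/((t - 1*(-388)) - 15*(B(4) - 8)) = 1/((-284 - 1*(-388)) - 15*(9*4 - 8)) = 1/((-284 + 388) - 15*(36 - 8)) = 1/(104 - 15*28) = 1/(104 - 420) = 1/(-316) = -1/316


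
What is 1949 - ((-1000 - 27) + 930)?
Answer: 2046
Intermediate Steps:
1949 - ((-1000 - 27) + 930) = 1949 - (-1027 + 930) = 1949 - 1*(-97) = 1949 + 97 = 2046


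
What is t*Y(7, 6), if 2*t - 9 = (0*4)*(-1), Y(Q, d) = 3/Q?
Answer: 27/14 ≈ 1.9286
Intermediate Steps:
t = 9/2 (t = 9/2 + ((0*4)*(-1))/2 = 9/2 + (0*(-1))/2 = 9/2 + (½)*0 = 9/2 + 0 = 9/2 ≈ 4.5000)
t*Y(7, 6) = 9*(3/7)/2 = 9*(3*(⅐))/2 = (9/2)*(3/7) = 27/14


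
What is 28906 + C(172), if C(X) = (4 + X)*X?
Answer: 59178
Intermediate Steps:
C(X) = X*(4 + X)
28906 + C(172) = 28906 + 172*(4 + 172) = 28906 + 172*176 = 28906 + 30272 = 59178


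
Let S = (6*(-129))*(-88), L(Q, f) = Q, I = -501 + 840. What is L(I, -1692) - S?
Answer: -67773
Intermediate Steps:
I = 339
S = 68112 (S = -774*(-88) = 68112)
L(I, -1692) - S = 339 - 1*68112 = 339 - 68112 = -67773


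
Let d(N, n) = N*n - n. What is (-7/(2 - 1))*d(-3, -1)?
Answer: -28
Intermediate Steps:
d(N, n) = -n + N*n
(-7/(2 - 1))*d(-3, -1) = (-7/(2 - 1))*(-(-1 - 3)) = (-7/1)*(-1*(-4)) = -7*1*4 = -7*4 = -28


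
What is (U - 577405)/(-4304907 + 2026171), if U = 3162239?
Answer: -1292417/1139368 ≈ -1.1343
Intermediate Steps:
(U - 577405)/(-4304907 + 2026171) = (3162239 - 577405)/(-4304907 + 2026171) = 2584834/(-2278736) = 2584834*(-1/2278736) = -1292417/1139368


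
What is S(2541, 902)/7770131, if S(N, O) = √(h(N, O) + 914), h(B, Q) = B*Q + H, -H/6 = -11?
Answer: √2292962/7770131 ≈ 0.00019488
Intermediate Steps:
H = 66 (H = -6*(-11) = 66)
h(B, Q) = 66 + B*Q (h(B, Q) = B*Q + 66 = 66 + B*Q)
S(N, O) = √(980 + N*O) (S(N, O) = √((66 + N*O) + 914) = √(980 + N*O))
S(2541, 902)/7770131 = √(980 + 2541*902)/7770131 = √(980 + 2291982)*(1/7770131) = √2292962*(1/7770131) = √2292962/7770131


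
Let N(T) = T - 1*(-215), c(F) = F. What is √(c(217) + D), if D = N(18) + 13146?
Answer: 2*√3399 ≈ 116.60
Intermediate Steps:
N(T) = 215 + T (N(T) = T + 215 = 215 + T)
D = 13379 (D = (215 + 18) + 13146 = 233 + 13146 = 13379)
√(c(217) + D) = √(217 + 13379) = √13596 = 2*√3399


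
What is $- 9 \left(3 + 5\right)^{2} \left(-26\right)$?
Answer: $14976$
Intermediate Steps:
$- 9 \left(3 + 5\right)^{2} \left(-26\right) = - 9 \cdot 8^{2} \left(-26\right) = \left(-9\right) 64 \left(-26\right) = \left(-576\right) \left(-26\right) = 14976$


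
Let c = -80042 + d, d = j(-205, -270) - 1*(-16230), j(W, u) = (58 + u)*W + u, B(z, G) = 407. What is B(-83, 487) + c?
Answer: -20215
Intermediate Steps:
j(W, u) = u + W*(58 + u) (j(W, u) = W*(58 + u) + u = u + W*(58 + u))
d = 59420 (d = (-270 + 58*(-205) - 205*(-270)) - 1*(-16230) = (-270 - 11890 + 55350) + 16230 = 43190 + 16230 = 59420)
c = -20622 (c = -80042 + 59420 = -20622)
B(-83, 487) + c = 407 - 20622 = -20215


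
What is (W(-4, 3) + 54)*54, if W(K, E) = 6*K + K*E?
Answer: 972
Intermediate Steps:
W(K, E) = 6*K + E*K
(W(-4, 3) + 54)*54 = (-4*(6 + 3) + 54)*54 = (-4*9 + 54)*54 = (-36 + 54)*54 = 18*54 = 972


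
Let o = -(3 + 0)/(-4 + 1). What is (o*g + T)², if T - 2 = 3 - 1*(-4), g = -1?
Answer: 64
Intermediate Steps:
o = 1 (o = -3/(-3) = -3*(-1)/3 = -1*(-1) = 1)
T = 9 (T = 2 + (3 - 1*(-4)) = 2 + (3 + 4) = 2 + 7 = 9)
(o*g + T)² = (1*(-1) + 9)² = (-1 + 9)² = 8² = 64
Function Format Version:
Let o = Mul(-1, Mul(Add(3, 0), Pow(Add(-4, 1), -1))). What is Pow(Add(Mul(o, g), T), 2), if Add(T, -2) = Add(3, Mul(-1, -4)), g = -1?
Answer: 64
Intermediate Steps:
o = 1 (o = Mul(-1, Mul(3, Pow(-3, -1))) = Mul(-1, Mul(3, Rational(-1, 3))) = Mul(-1, -1) = 1)
T = 9 (T = Add(2, Add(3, Mul(-1, -4))) = Add(2, Add(3, 4)) = Add(2, 7) = 9)
Pow(Add(Mul(o, g), T), 2) = Pow(Add(Mul(1, -1), 9), 2) = Pow(Add(-1, 9), 2) = Pow(8, 2) = 64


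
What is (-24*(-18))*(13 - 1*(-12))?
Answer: 10800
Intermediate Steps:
(-24*(-18))*(13 - 1*(-12)) = 432*(13 + 12) = 432*25 = 10800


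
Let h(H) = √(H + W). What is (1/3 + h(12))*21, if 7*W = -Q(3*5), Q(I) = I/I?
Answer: 7 + 3*√581 ≈ 79.312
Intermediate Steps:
Q(I) = 1
W = -⅐ (W = (-1*1)/7 = (⅐)*(-1) = -⅐ ≈ -0.14286)
h(H) = √(-⅐ + H) (h(H) = √(H - ⅐) = √(-⅐ + H))
(1/3 + h(12))*21 = (1/3 + √(-7 + 49*12)/7)*21 = (⅓ + √(-7 + 588)/7)*21 = (⅓ + √581/7)*21 = 7 + 3*√581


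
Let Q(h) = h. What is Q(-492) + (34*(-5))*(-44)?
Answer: 6988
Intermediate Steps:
Q(-492) + (34*(-5))*(-44) = -492 + (34*(-5))*(-44) = -492 - 170*(-44) = -492 + 7480 = 6988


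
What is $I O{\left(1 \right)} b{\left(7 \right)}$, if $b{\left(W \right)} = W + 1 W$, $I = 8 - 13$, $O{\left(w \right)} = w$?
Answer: $-70$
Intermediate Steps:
$I = -5$ ($I = 8 - 13 = -5$)
$b{\left(W \right)} = 2 W$ ($b{\left(W \right)} = W + W = 2 W$)
$I O{\left(1 \right)} b{\left(7 \right)} = \left(-5\right) 1 \cdot 2 \cdot 7 = \left(-5\right) 14 = -70$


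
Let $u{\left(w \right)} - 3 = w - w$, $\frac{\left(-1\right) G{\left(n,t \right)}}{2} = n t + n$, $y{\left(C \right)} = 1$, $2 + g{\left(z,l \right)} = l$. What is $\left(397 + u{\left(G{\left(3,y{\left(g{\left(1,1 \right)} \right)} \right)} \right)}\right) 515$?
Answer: $206000$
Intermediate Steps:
$g{\left(z,l \right)} = -2 + l$
$G{\left(n,t \right)} = - 2 n - 2 n t$ ($G{\left(n,t \right)} = - 2 \left(n t + n\right) = - 2 \left(n + n t\right) = - 2 n - 2 n t$)
$u{\left(w \right)} = 3$ ($u{\left(w \right)} = 3 + \left(w - w\right) = 3 + 0 = 3$)
$\left(397 + u{\left(G{\left(3,y{\left(g{\left(1,1 \right)} \right)} \right)} \right)}\right) 515 = \left(397 + 3\right) 515 = 400 \cdot 515 = 206000$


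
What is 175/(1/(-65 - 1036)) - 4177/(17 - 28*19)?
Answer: -99223448/515 ≈ -1.9267e+5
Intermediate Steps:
175/(1/(-65 - 1036)) - 4177/(17 - 28*19) = 175/(1/(-1101)) - 4177/(17 - 532) = 175/(-1/1101) - 4177/(-515) = 175*(-1101) - 4177*(-1/515) = -192675 + 4177/515 = -99223448/515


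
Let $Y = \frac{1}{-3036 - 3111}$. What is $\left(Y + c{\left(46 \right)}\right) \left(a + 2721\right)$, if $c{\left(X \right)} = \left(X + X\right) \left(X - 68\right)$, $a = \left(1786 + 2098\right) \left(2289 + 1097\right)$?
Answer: $- \frac{163655188181905}{6147} \approx -2.6624 \cdot 10^{10}$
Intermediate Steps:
$a = 13151224$ ($a = 3884 \cdot 3386 = 13151224$)
$c{\left(X \right)} = 2 X \left(-68 + X\right)$
$Y = - \frac{1}{6147}$ ($Y = \frac{1}{-6147} = - \frac{1}{6147} \approx -0.00016268$)
$\left(Y + c{\left(46 \right)}\right) \left(a + 2721\right) = \left(- \frac{1}{6147} + 2 \cdot 46 \left(-68 + 46\right)\right) \left(13151224 + 2721\right) = \left(- \frac{1}{6147} + 2 \cdot 46 \left(-22\right)\right) 13153945 = \left(- \frac{1}{6147} - 2024\right) 13153945 = \left(- \frac{12441529}{6147}\right) 13153945 = - \frac{163655188181905}{6147}$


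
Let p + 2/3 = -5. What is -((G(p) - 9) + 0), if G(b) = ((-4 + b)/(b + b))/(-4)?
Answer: 1253/136 ≈ 9.2132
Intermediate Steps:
p = -17/3 (p = -⅔ - 5 = -17/3 ≈ -5.6667)
G(b) = -(-4 + b)/(8*b) (G(b) = ((-4 + b)/((2*b)))*(-¼) = ((-4 + b)*(1/(2*b)))*(-¼) = ((-4 + b)/(2*b))*(-¼) = -(-4 + b)/(8*b))
-((G(p) - 9) + 0) = -(((4 - 1*(-17/3))/(8*(-17/3)) - 9) + 0) = -(((⅛)*(-3/17)*(4 + 17/3) - 9) + 0) = -(((⅛)*(-3/17)*(29/3) - 9) + 0) = -((-29/136 - 9) + 0) = -(-1253/136 + 0) = -1*(-1253/136) = 1253/136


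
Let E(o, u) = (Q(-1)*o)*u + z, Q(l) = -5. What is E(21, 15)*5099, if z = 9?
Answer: -7985034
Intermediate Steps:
E(o, u) = 9 - 5*o*u (E(o, u) = (-5*o)*u + 9 = -5*o*u + 9 = 9 - 5*o*u)
E(21, 15)*5099 = (9 - 5*21*15)*5099 = (9 - 1575)*5099 = -1566*5099 = -7985034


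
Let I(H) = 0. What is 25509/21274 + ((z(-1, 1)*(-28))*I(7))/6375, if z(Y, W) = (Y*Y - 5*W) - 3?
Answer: 2319/1934 ≈ 1.1991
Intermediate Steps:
z(Y, W) = -3 + Y² - 5*W (z(Y, W) = (Y² - 5*W) - 3 = -3 + Y² - 5*W)
25509/21274 + ((z(-1, 1)*(-28))*I(7))/6375 = 25509/21274 + (((-3 + (-1)² - 5*1)*(-28))*0)/6375 = 25509*(1/21274) + (((-3 + 1 - 5)*(-28))*0)*(1/6375) = 2319/1934 + (-7*(-28)*0)*(1/6375) = 2319/1934 + (196*0)*(1/6375) = 2319/1934 + 0*(1/6375) = 2319/1934 + 0 = 2319/1934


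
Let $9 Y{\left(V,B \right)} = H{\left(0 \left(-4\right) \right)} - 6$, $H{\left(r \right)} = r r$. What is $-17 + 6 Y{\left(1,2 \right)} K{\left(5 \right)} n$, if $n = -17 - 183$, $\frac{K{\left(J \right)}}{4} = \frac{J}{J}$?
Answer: $3183$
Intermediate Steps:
$H{\left(r \right)} = r^{2}$
$Y{\left(V,B \right)} = - \frac{2}{3}$ ($Y{\left(V,B \right)} = \frac{\left(0 \left(-4\right)\right)^{2} - 6}{9} = \frac{0^{2} - 6}{9} = \frac{0 - 6}{9} = \frac{1}{9} \left(-6\right) = - \frac{2}{3}$)
$K{\left(J \right)} = 4$ ($K{\left(J \right)} = 4 \frac{J}{J} = 4 \cdot 1 = 4$)
$n = -200$
$-17 + 6 Y{\left(1,2 \right)} K{\left(5 \right)} n = -17 + 6 \left(- \frac{2}{3}\right) 4 \left(-200\right) = -17 + \left(-4\right) 4 \left(-200\right) = -17 - -3200 = -17 + 3200 = 3183$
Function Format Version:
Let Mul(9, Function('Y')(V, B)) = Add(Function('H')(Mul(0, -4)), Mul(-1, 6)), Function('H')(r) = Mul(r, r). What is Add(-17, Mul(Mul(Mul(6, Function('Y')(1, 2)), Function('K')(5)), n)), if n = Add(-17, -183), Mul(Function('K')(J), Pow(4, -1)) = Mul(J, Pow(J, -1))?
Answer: 3183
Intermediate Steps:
Function('H')(r) = Pow(r, 2)
Function('Y')(V, B) = Rational(-2, 3) (Function('Y')(V, B) = Mul(Rational(1, 9), Add(Pow(Mul(0, -4), 2), Mul(-1, 6))) = Mul(Rational(1, 9), Add(Pow(0, 2), -6)) = Mul(Rational(1, 9), Add(0, -6)) = Mul(Rational(1, 9), -6) = Rational(-2, 3))
Function('K')(J) = 4 (Function('K')(J) = Mul(4, Mul(J, Pow(J, -1))) = Mul(4, 1) = 4)
n = -200
Add(-17, Mul(Mul(Mul(6, Function('Y')(1, 2)), Function('K')(5)), n)) = Add(-17, Mul(Mul(Mul(6, Rational(-2, 3)), 4), -200)) = Add(-17, Mul(Mul(-4, 4), -200)) = Add(-17, Mul(-16, -200)) = Add(-17, 3200) = 3183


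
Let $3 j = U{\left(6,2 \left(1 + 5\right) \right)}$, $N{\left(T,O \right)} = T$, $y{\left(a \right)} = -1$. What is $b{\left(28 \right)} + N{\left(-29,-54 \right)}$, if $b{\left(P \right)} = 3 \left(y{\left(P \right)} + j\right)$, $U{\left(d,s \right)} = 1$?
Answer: $-31$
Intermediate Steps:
$j = \frac{1}{3}$ ($j = \frac{1}{3} \cdot 1 = \frac{1}{3} \approx 0.33333$)
$b{\left(P \right)} = -2$ ($b{\left(P \right)} = 3 \left(-1 + \frac{1}{3}\right) = 3 \left(- \frac{2}{3}\right) = -2$)
$b{\left(28 \right)} + N{\left(-29,-54 \right)} = -2 - 29 = -31$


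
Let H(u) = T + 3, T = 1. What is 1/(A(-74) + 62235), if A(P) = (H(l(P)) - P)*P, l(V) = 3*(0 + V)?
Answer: 1/56463 ≈ 1.7711e-5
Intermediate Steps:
l(V) = 3*V
H(u) = 4 (H(u) = 1 + 3 = 4)
A(P) = P*(4 - P) (A(P) = (4 - P)*P = P*(4 - P))
1/(A(-74) + 62235) = 1/(-74*(4 - 1*(-74)) + 62235) = 1/(-74*(4 + 74) + 62235) = 1/(-74*78 + 62235) = 1/(-5772 + 62235) = 1/56463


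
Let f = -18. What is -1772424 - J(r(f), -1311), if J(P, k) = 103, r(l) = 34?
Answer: -1772527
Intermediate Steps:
-1772424 - J(r(f), -1311) = -1772424 - 1*103 = -1772424 - 103 = -1772527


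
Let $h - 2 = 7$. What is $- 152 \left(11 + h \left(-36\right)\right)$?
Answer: $47576$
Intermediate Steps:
$h = 9$ ($h = 2 + 7 = 9$)
$- 152 \left(11 + h \left(-36\right)\right) = - 152 \left(11 + 9 \left(-36\right)\right) = - 152 \left(11 - 324\right) = \left(-152\right) \left(-313\right) = 47576$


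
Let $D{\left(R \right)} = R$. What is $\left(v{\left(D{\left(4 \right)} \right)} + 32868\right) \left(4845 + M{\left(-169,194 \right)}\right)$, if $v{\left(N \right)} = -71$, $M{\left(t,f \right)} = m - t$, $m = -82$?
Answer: $161754804$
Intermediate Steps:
$M{\left(t,f \right)} = -82 - t$
$\left(v{\left(D{\left(4 \right)} \right)} + 32868\right) \left(4845 + M{\left(-169,194 \right)}\right) = \left(-71 + 32868\right) \left(4845 - -87\right) = 32797 \left(4845 + \left(-82 + 169\right)\right) = 32797 \left(4845 + 87\right) = 32797 \cdot 4932 = 161754804$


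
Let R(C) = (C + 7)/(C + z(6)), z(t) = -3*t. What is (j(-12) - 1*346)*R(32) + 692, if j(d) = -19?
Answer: -4547/14 ≈ -324.79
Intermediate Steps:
R(C) = (7 + C)/(-18 + C) (R(C) = (C + 7)/(C - 3*6) = (7 + C)/(C - 18) = (7 + C)/(-18 + C))
(j(-12) - 1*346)*R(32) + 692 = (-19 - 1*346)*((7 + 32)/(-18 + 32)) + 692 = (-19 - 346)*(39/14) + 692 = -365*39/14 + 692 = -14235/14 + 692 = -4547/14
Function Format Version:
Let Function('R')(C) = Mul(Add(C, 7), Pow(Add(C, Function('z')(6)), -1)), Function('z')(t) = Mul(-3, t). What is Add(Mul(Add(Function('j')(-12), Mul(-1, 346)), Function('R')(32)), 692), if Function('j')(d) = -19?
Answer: Rational(-4547, 14) ≈ -324.79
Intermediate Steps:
Function('R')(C) = Mul(Pow(Add(-18, C), -1), Add(7, C)) (Function('R')(C) = Mul(Add(C, 7), Pow(Add(C, Mul(-3, 6)), -1)) = Mul(Add(7, C), Pow(Add(C, -18), -1)) = Mul(Add(7, C), Pow(Add(-18, C), -1)) = Mul(Pow(Add(-18, C), -1), Add(7, C)))
Add(Mul(Add(Function('j')(-12), Mul(-1, 346)), Function('R')(32)), 692) = Add(Mul(Add(-19, Mul(-1, 346)), Mul(Pow(Add(-18, 32), -1), Add(7, 32))), 692) = Add(Mul(Add(-19, -346), Mul(Pow(14, -1), 39)), 692) = Add(Mul(-365, Mul(Rational(1, 14), 39)), 692) = Add(Mul(-365, Rational(39, 14)), 692) = Add(Rational(-14235, 14), 692) = Rational(-4547, 14)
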